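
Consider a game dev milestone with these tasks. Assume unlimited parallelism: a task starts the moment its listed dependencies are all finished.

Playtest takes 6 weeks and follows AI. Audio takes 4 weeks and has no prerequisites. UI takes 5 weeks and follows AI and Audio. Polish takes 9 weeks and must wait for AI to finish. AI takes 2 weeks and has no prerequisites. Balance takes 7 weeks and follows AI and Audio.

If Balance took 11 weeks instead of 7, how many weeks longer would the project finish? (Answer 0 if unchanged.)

4

Actual critical path: Audio→Balance = 4+7 = 11 ⇒ 11 weeks.
Balance is on the critical path; changing it to 11 makes that path 15 weeks.
The critical path is still Audio→Balance; finish is now 15 weeks.
Change in finish: 15 − 11 = +4 weeks.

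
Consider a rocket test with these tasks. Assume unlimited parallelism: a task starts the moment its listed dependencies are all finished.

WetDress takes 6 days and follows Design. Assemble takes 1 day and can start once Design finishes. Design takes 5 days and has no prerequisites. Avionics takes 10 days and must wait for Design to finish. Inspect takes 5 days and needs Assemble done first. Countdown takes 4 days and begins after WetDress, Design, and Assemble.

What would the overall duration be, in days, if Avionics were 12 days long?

As given, the longest chain is Design→Avionics = 5+10 = 15, so the finish is 15 days.
Avionics is on the critical path; changing it to 12 makes that path 17 days.
No other chain overtakes it, so the finish is 17 days.

17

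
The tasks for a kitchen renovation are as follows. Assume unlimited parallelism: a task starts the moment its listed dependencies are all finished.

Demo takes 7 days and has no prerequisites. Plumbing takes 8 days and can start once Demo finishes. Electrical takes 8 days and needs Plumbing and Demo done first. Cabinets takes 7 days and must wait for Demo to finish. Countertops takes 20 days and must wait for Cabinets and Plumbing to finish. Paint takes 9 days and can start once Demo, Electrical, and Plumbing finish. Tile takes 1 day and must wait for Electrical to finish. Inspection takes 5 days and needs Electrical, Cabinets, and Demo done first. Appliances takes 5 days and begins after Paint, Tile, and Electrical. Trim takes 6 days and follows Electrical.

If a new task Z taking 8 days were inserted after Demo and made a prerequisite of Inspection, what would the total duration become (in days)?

37

Originally the schedule takes 37 days.
With Z inserted, Inspection now waits for max(Electrical, Cabinets, Demo, Z).
New critical path: Demo→Plumbing→Electrical→Paint→Appliances = 7+8+8+9+5 = 37 ⇒ 37 days.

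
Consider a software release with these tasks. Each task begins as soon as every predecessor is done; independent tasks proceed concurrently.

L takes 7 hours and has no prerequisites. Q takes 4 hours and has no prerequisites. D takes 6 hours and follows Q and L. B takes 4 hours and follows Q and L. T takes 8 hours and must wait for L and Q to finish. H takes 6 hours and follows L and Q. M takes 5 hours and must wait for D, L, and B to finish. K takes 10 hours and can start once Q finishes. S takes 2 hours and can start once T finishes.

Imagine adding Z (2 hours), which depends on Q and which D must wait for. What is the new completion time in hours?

18

Originally the project takes 18 hours.
With Z inserted, D now waits for max(Q, L, Z).
New critical path: L→D→M = 7+6+5 = 18 ⇒ 18 hours.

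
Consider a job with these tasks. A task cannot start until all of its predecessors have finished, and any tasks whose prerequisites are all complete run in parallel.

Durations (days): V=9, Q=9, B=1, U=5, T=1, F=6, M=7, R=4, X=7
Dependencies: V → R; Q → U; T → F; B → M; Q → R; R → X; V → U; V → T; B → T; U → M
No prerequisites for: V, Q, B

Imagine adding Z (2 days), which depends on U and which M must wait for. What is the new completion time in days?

23

Originally the schedule takes 21 days.
With Z inserted, M now waits for max(B, U, Z).
New critical path: V→U→Z→M = 9+5+2+7 = 23 ⇒ 23 days.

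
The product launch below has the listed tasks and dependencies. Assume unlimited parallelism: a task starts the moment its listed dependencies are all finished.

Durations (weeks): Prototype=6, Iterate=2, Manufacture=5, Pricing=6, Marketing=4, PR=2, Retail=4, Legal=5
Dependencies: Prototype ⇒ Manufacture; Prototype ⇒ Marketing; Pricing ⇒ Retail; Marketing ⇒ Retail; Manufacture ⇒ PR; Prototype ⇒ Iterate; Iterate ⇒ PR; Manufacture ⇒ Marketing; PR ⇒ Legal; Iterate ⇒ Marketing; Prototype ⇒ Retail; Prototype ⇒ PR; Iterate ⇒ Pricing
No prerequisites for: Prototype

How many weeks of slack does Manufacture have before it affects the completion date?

The longest chain is Prototype→Manufacture→Marketing→Retail = 6+5+4+4 = 19; overall finish 19 weeks.
The longest chain containing Manufacture totals 19 weeks.
Float = 19 − 19 = 0.

0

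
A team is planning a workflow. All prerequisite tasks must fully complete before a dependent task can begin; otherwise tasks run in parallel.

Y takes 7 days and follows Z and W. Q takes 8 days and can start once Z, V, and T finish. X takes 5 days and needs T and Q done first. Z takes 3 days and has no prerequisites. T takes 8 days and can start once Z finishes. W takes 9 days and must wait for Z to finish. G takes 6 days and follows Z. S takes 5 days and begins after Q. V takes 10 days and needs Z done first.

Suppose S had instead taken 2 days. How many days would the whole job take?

Baseline: Z→V→Q→S = 3+10+8+5 = 26 → 26 days.
Since S is critical, the -3 change carries straight to that chain (now 23 days).
The binding chain switches to Z→V→Q→X = 3+10+8+5 = 26; finish 26 days.

26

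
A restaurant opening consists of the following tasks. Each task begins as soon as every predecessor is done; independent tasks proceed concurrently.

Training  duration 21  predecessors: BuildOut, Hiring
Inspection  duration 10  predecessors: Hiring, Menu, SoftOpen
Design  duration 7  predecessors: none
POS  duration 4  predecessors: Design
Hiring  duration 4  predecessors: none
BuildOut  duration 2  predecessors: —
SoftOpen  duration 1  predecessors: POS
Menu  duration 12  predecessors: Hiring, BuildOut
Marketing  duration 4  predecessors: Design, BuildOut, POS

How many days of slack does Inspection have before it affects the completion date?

The longest chain is Hiring→Menu→Inspection = 4+12+10 = 26; overall finish 26 days.
Longest path through Inspection: 26 days (earliest finish 26, latest finish 26).
Float = 26 − 26 = 0.

0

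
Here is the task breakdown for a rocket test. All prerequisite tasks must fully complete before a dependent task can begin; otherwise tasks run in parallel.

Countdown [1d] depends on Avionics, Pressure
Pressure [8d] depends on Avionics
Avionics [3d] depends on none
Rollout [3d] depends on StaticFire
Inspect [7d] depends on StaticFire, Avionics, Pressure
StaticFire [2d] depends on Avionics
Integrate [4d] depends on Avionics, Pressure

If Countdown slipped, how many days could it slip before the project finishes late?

6

Avionics→Pressure→Inspect = 3+8+7 = 18 sets the makespan at 18 days.
Countdown finishes as early as 12 and must finish by 18.
Slack of Countdown = 17 − 11 = 6 days.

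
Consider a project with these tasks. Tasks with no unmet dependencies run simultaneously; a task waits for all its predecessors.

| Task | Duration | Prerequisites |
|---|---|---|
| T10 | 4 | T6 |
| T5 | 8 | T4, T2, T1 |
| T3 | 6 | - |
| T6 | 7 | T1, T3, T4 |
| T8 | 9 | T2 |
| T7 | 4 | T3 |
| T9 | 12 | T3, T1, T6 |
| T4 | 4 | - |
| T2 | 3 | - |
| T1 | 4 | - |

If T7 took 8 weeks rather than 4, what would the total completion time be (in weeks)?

The binding path is T3→T6→T9 = 6+7+12 = 25; finish at 25 weeks.
T7 is off the critical path — its longest chain is 10 weeks, giving 15 of slack.
The critical path is still T3→T6→T9; finish is now 25 weeks.

25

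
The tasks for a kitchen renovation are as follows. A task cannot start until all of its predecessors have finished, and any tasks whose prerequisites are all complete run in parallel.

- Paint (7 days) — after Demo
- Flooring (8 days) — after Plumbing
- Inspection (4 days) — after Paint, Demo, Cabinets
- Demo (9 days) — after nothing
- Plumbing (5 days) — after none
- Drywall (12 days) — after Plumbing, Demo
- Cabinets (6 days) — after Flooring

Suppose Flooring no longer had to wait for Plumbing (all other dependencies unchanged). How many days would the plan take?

21

Before: longest chain Plumbing→Flooring→Cabinets→Inspection = 5+8+6+4 = 23, finish 23.
Without Plumbing→Flooring, Flooring's earliest start moves from 5 to 0.
After: Demo→Drywall = 9+12 = 21 → 21 days.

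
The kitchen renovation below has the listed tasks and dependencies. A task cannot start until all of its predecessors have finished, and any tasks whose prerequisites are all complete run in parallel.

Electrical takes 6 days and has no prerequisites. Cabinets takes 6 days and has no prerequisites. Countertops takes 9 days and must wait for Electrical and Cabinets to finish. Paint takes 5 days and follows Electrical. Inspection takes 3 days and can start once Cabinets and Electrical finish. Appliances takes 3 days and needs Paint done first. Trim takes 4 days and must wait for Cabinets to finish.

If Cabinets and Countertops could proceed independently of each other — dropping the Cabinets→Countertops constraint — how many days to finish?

15

Before: longest chain Electrical→Countertops = 6+9 = 15, finish 15.
Dropping Cabinets→Countertops doesn't change Countertops's earliest start (6); another predecessor still binds.
New critical path: Electrical→Countertops = 6+9 = 15 ⇒ 15 days.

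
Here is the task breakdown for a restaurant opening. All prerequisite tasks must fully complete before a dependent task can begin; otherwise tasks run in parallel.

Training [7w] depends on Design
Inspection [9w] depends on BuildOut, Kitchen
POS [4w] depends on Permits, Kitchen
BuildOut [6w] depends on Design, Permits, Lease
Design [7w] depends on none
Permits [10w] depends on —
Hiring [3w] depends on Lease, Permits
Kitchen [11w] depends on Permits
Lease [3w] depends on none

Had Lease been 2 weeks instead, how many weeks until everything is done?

30

Actual critical path: Permits→Kitchen→Inspection = 10+11+9 = 30 ⇒ 30 weeks.
Lease has 12 weeks of float (longest path through it is 18).
The critical path is still Permits→Kitchen→Inspection; finish is now 30 weeks.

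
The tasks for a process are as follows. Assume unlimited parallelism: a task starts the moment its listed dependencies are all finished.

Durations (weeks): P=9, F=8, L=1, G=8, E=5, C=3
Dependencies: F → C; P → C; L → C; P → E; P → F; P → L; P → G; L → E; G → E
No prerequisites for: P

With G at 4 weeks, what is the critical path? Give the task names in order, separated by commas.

P, F, C

Baseline: P→G→E = 9+8+5 = 22 → 22 weeks.
G lies on that path, so at 4 weeks the path becomes 18 weeks.
The binding chain switches to P→F→C = 9+8+3 = 20; finish 20 weeks.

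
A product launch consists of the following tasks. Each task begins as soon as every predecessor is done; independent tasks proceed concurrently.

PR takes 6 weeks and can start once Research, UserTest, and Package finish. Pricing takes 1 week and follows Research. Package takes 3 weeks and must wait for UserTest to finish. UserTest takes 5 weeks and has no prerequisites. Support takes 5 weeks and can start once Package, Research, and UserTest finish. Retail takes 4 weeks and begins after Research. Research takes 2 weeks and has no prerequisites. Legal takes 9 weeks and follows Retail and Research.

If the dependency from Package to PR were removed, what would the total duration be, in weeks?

Before: longest chain Research→Retail→Legal = 2+4+9 = 15, finish 15.
Without Package→PR, PR's earliest start moves from 8 to 5.
After: Research→Retail→Legal = 2+4+9 = 15 → 15 weeks.

15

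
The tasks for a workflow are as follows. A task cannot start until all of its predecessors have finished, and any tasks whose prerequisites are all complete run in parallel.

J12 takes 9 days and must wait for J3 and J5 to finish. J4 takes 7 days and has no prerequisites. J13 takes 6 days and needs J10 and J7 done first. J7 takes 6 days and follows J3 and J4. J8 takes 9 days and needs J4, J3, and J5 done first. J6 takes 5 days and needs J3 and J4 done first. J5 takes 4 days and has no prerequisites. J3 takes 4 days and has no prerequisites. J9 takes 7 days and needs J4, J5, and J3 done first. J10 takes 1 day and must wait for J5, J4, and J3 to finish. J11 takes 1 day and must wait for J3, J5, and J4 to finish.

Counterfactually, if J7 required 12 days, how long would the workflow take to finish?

Critical path before the change: J4→J7→J13 = 7+6+6 = 19 giving 19 days.
J7 lies on that path, so at 12 days the path becomes 25 days.
The critical path is still J4→J7→J13; finish is now 25 days.

25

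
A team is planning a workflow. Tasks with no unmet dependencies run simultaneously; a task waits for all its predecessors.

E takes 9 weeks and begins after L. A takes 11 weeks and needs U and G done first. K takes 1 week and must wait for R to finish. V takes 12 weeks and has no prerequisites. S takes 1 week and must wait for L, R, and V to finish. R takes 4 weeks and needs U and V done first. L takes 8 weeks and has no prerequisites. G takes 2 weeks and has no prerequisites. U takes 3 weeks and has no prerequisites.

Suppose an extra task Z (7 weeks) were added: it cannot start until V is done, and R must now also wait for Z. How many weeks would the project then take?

24

Originally the project takes 17 weeks.
With Z inserted, R now waits for max(U, V, Z).
New critical path: V→Z→R→S = 12+7+4+1 = 24 ⇒ 24 weeks.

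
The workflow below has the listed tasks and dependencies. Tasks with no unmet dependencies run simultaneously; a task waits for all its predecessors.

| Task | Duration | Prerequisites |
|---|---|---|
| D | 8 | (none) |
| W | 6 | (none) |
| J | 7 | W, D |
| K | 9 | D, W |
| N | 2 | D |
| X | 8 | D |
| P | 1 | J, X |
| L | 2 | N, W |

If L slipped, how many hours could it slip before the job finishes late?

The longest chain is D→K = 8+9 = 17; overall finish 17 hours.
L finishes as early as 12 and must finish by 17.
Slack of L = 15 − 10 = 5 hours.

5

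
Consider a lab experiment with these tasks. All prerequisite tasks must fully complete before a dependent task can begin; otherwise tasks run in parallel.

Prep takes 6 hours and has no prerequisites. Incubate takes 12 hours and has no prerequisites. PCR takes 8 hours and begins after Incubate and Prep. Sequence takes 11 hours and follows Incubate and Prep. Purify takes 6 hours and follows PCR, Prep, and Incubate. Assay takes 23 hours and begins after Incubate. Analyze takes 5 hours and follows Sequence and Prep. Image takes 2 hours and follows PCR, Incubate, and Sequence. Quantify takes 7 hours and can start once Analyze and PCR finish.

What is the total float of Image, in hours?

Incubate→Sequence→Analyze→Quantify = 12+11+5+7 = 35 sets the makespan at 35 hours.
Longest path through Image: 25 hours (earliest finish 25, latest finish 35).
Float = 35 − 25 = 10.

10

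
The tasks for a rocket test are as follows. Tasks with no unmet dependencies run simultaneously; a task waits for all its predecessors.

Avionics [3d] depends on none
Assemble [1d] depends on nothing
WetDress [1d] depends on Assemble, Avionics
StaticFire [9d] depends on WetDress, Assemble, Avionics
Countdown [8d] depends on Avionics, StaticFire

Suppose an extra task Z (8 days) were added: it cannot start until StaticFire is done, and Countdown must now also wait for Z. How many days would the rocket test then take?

29

Originally the rocket test takes 21 days.
With Z inserted, Countdown now waits for max(Avionics, StaticFire, Z).
New critical path: Avionics→WetDress→StaticFire→Z→Countdown = 3+1+9+8+8 = 29 ⇒ 29 days.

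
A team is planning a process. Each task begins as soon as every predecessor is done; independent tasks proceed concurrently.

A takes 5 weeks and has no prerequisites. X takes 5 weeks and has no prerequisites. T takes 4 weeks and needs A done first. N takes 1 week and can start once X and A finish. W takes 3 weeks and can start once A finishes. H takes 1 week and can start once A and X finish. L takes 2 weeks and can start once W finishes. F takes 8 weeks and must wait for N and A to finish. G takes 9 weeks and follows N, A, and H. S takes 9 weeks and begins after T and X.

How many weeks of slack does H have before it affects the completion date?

3

The longest chain is A→T→S = 5+4+9 = 18; overall finish 18 weeks.
Longest path through H: 15 weeks (earliest finish 6, latest finish 9).
So H can slip 9 − 6 = 3 weeks.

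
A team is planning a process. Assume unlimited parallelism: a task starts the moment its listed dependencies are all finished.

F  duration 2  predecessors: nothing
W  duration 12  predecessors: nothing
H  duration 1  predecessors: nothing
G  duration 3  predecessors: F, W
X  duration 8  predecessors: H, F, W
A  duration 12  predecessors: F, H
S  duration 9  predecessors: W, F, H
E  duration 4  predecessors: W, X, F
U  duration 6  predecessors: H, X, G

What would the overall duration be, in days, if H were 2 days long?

The binding path is W→X→U = 12+8+6 = 26; finish at 26 days.
H has 11 days of float (longest path through it is 15).
No other chain overtakes it, so the finish is 26 days.

26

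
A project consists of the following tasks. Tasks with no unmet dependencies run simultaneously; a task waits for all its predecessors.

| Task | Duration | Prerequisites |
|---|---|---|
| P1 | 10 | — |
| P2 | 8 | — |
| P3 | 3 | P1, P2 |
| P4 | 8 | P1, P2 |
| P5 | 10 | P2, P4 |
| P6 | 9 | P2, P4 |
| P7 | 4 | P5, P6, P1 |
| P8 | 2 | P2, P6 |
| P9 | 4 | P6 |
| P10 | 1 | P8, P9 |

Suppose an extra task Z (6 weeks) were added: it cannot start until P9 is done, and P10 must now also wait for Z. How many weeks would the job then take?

38

Originally the job takes 32 weeks.
With Z inserted, P10 now waits for max(P8, P9, Z).
New critical path: P1→P4→P6→P9→Z→P10 = 10+8+9+4+6+1 = 38 ⇒ 38 weeks.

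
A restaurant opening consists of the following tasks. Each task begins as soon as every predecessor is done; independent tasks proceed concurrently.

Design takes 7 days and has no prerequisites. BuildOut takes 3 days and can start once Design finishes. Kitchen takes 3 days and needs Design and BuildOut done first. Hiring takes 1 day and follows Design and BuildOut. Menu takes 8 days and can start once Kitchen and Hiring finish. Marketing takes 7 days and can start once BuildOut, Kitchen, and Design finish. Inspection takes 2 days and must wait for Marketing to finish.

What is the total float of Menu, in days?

Design→BuildOut→Kitchen→Marketing→Inspection = 7+3+3+7+2 = 22 sets the makespan at 22 days.
The longest chain containing Menu totals 21 days.
So Menu can slip 22 − 21 = 1 day.

1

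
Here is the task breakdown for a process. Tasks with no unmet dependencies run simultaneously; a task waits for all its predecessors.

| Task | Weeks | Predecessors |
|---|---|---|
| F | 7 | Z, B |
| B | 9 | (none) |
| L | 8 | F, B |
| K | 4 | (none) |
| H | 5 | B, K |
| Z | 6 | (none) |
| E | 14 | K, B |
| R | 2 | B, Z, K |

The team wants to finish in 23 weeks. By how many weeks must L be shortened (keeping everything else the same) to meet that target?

1

Current finish: 24 weeks; target: 23.
L is on every critical path, so each week cut from L cuts the finish by one (this holds down to a finish of 23).
Need 24 − 23 = 1 week off L → L becomes 7 weeks, finish becomes 23.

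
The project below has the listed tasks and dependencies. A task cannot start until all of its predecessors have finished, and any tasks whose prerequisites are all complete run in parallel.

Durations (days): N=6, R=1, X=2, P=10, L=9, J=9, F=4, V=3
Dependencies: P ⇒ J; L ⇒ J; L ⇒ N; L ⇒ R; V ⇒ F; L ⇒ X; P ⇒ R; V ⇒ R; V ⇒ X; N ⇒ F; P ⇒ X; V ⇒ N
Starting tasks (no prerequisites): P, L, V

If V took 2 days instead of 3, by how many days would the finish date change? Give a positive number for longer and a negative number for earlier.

Actual critical path: P→J = 10+9 = 19 ⇒ 19 days.
The longest path through V is only 13 days, so V has float 6.
No other chain overtakes it, so the finish is 19 days.
Change in finish: 19 − 19 = +0 days.

0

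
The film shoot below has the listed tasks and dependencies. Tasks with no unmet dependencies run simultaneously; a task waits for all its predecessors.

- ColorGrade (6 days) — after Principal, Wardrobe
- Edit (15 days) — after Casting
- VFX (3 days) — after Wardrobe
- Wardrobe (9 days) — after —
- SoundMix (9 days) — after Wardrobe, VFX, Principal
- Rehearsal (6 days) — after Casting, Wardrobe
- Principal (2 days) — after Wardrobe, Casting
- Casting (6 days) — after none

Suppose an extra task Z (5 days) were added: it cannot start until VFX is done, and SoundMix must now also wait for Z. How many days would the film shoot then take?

Originally the film shoot takes 21 days.
With Z inserted, SoundMix now waits for max(Wardrobe, VFX, Principal, Z).
New critical path: Wardrobe→VFX→Z→SoundMix = 9+3+5+9 = 26 ⇒ 26 days.

26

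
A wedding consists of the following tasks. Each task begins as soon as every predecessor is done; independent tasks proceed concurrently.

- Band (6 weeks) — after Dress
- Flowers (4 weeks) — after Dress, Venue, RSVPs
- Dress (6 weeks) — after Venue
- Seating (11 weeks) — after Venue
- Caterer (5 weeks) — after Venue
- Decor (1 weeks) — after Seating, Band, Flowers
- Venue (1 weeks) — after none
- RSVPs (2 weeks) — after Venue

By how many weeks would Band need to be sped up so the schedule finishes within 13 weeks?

Current finish: 14 weeks; target: 13.
Band is on every critical path, so each week cut from Band cuts the finish by one (this holds down to a finish of 13).
Need 14 − 13 = 1 week off Band → Band becomes 5 weeks, finish becomes 13.

1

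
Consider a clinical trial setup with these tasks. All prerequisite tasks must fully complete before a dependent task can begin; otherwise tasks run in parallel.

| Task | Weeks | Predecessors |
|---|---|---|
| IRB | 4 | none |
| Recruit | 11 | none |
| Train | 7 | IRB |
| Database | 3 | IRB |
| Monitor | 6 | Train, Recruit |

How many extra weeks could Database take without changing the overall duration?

10

IRB→Train→Monitor = 4+7+6 = 17 sets the makespan at 17 weeks.
The longest chain containing Database totals 7 weeks.
Float = 17 − 7 = 10.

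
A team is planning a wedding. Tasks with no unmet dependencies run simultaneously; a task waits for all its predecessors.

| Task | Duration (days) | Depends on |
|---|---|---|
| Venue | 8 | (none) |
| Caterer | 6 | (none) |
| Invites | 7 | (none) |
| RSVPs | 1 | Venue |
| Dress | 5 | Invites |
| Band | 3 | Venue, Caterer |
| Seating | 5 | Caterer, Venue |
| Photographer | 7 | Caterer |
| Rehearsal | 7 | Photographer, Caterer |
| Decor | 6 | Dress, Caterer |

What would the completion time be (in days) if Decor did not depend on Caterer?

With the dependency in place, Caterer→Photographer→Rehearsal = 6+7+7 = 20 sets the finish at 20 days.
Dropping Caterer→Decor doesn't change Decor's earliest start (12); another predecessor still binds.
After: Caterer→Photographer→Rehearsal = 6+7+7 = 20 → 20 days.

20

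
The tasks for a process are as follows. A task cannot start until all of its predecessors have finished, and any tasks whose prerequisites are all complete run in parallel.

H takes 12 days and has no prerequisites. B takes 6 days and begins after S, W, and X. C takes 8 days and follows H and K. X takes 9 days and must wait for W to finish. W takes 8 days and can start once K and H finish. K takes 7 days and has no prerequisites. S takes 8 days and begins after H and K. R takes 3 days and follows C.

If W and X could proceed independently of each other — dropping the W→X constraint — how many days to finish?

26

Before: longest chain H→W→X→B = 12+8+9+6 = 35, finish 35.
Without W→X, X's earliest start moves from 20 to 0.
The longest chain is now H→W→B = 12+8+6 = 26, so the plan takes 26 days.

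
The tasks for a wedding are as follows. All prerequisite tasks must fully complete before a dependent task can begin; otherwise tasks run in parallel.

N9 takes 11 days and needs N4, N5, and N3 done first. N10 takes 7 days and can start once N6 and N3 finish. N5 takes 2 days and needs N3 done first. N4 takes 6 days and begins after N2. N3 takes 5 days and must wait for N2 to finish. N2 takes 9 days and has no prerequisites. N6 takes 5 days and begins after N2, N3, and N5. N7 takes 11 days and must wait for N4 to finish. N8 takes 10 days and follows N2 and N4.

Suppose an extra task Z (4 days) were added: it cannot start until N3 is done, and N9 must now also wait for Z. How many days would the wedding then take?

29

Originally the wedding takes 28 days.
With Z inserted, N9 now waits for max(N4, N5, N3, Z).
New critical path: N2→N3→Z→N9 = 9+5+4+11 = 29 ⇒ 29 days.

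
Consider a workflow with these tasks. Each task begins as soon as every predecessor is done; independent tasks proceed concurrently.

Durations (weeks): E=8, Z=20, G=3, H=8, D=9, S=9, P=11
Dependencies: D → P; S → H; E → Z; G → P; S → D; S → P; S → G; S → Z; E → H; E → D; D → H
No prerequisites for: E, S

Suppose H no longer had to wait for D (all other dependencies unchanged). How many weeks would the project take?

29

With the dependency in place, S→D→P = 9+9+11 = 29 sets the finish at 29 weeks.
Without D→H, H's earliest start moves from 18 to 9.
New critical path: S→D→P = 9+9+11 = 29 ⇒ 29 weeks.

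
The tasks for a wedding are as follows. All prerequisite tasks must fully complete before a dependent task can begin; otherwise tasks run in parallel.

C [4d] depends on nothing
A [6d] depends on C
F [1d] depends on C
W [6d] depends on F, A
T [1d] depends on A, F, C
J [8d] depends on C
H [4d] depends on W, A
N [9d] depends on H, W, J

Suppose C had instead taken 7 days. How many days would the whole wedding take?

32

Actual critical path: C→A→W→H→N = 4+6+6+4+9 = 29 ⇒ 29 days.
C lies on that path, so at 7 days the path becomes 32 days.
That remains the longest chain; total 32 days.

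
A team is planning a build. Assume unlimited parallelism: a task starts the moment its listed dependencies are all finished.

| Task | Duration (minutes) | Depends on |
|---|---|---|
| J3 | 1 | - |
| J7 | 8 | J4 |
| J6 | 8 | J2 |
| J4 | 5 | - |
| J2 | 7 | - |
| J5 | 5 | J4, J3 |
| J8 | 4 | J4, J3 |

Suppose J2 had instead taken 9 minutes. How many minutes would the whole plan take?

17

Critical path before the change: J2→J6 = 7+8 = 15 giving 15 minutes.
J2 lies on that path, so at 9 minutes the path becomes 17 minutes.
That remains the longest chain; total 17 minutes.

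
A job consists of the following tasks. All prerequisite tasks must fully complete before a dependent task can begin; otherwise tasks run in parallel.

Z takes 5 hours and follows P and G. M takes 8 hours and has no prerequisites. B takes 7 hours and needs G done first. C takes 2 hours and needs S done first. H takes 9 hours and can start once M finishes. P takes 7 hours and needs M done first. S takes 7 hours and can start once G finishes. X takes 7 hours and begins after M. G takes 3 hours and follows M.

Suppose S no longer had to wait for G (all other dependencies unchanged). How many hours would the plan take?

20

Before: longest chain M→P→Z = 8+7+5 = 20, finish 20.
Without G→S, S's earliest start moves from 11 to 0.
After: M→P→Z = 8+7+5 = 20 → 20 hours.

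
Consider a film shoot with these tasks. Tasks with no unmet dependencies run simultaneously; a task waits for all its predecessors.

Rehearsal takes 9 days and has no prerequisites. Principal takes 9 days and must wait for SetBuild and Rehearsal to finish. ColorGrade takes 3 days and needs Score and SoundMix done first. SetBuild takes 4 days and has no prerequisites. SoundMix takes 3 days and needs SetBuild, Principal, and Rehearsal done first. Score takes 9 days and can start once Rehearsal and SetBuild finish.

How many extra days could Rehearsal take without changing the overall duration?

Rehearsal→Principal→SoundMix→ColorGrade = 9+9+3+3 = 24 sets the makespan at 24 days.
The longest chain containing Rehearsal totals 24 days.
Slack of Rehearsal = 0 − 0 = 0 days.

0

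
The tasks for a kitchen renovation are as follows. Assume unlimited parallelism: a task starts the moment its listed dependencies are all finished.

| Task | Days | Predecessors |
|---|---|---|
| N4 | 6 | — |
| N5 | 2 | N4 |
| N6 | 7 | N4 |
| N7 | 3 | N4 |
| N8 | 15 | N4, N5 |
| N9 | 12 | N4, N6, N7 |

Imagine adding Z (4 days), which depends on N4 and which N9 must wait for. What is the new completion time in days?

Originally the kitchen renovation takes 25 days.
With Z inserted, N9 now waits for max(N4, N6, N7, Z).
New critical path: N4→N6→N9 = 6+7+12 = 25 ⇒ 25 days.

25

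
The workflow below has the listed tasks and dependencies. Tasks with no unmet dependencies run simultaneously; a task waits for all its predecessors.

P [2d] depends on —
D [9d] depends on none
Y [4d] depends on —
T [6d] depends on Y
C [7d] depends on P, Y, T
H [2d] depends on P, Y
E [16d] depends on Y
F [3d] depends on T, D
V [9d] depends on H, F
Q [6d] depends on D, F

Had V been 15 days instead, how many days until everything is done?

Actual critical path: Y→T→F→V = 4+6+3+9 = 22 ⇒ 22 days.
V is on the critical path; changing it to 15 makes that path 28 days.
The critical path is still Y→T→F→V; finish is now 28 days.

28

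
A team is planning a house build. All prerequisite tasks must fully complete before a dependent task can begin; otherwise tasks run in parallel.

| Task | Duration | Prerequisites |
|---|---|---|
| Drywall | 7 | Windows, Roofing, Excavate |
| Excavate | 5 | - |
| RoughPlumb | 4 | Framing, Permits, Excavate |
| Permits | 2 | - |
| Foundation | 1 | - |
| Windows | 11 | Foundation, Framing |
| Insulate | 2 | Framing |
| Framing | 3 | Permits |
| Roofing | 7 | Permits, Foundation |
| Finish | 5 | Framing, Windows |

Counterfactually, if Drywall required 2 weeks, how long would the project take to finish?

Critical path before the change: Permits→Framing→Windows→Drywall = 2+3+11+7 = 23 giving 23 weeks.
Drywall lies on that path, so at 2 weeks the path becomes 18 weeks.
Now Permits→Framing→Windows→Finish = 2+3+11+5 = 21 is longest, so the finish becomes 21 weeks.

21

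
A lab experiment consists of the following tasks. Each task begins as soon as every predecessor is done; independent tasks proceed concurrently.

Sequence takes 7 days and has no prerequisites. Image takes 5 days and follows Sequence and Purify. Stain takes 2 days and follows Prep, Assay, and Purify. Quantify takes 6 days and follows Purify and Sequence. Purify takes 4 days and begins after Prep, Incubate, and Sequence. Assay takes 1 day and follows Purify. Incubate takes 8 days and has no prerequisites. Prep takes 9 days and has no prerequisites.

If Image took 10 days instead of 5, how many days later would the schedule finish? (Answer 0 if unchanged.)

4

Baseline: Prep→Purify→Quantify = 9+4+6 = 19 → 19 days.
Image has 1 day of float (longest path through it is 18).
New critical path: Prep→Purify→Image = 9+4+10 = 23 ⇒ 23 days.
Change in finish: 23 − 19 = +4 days.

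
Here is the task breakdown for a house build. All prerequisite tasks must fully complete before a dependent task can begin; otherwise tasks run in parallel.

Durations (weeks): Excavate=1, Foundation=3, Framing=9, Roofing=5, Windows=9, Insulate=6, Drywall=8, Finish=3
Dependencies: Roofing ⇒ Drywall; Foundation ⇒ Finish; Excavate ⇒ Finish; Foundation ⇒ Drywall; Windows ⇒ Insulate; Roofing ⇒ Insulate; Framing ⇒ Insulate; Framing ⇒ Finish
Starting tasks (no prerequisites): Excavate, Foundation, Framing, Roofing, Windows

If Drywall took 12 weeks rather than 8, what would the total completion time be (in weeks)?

17

The binding path is Framing→Insulate = 9+6 = 15; finish at 15 weeks.
Drywall has 2 weeks of float (longest path through it is 13).
New critical path: Roofing→Drywall = 5+12 = 17 ⇒ 17 weeks.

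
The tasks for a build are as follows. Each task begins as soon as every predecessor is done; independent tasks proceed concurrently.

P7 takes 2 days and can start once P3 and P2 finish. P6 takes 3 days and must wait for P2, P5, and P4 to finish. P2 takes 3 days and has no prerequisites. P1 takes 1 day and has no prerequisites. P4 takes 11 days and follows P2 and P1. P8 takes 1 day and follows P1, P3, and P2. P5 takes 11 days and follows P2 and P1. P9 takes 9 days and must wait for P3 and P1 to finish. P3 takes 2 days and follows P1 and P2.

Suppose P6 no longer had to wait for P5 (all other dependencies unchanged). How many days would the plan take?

17

Before: longest chain P2→P4→P6 = 3+11+3 = 17, finish 17.
Dropping P5→P6 doesn't change P6's earliest start (14); another predecessor still binds.
New critical path: P2→P4→P6 = 3+11+3 = 17 ⇒ 17 days.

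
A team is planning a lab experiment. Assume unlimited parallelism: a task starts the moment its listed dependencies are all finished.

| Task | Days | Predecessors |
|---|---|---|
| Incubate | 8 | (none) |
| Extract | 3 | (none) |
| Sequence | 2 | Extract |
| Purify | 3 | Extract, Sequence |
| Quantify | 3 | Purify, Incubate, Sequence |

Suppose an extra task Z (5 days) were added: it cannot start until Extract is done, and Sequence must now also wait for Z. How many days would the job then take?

16

Originally the job takes 11 days.
With Z inserted, Sequence now waits for max(Extract, Z).
New critical path: Extract→Z→Sequence→Purify→Quantify = 3+5+2+3+3 = 16 ⇒ 16 days.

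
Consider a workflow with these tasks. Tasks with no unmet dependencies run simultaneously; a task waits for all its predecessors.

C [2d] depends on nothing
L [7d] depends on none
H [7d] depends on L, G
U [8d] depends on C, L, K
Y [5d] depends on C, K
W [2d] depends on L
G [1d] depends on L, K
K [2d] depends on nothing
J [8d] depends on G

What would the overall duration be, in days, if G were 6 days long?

Baseline: L→G→J = 7+1+8 = 16 → 16 days.
G is on the critical path; changing it to 6 makes that path 21 days.
The critical path is still L→G→J; finish is now 21 days.

21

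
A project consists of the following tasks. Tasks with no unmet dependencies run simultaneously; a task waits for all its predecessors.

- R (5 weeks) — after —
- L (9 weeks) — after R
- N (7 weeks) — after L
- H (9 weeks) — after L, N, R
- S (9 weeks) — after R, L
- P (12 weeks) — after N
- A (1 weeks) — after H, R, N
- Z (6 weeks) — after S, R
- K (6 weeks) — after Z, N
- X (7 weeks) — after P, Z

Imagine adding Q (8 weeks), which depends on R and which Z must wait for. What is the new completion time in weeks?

Originally the project takes 40 weeks.
With Q inserted, Z now waits for max(S, R, Q).
New critical path: R→L→N→P→X = 5+9+7+12+7 = 40 ⇒ 40 weeks.

40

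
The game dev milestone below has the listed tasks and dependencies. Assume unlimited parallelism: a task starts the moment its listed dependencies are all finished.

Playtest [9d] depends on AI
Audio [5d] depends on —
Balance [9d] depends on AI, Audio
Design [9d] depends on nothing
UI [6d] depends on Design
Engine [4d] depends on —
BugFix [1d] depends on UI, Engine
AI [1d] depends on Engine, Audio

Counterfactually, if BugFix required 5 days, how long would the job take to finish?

20

Actual critical path: Design→UI→BugFix = 9+6+1 = 16 ⇒ 16 days.
BugFix is on the critical path; changing it to 5 makes that path 20 days.
That remains the longest chain; total 20 days.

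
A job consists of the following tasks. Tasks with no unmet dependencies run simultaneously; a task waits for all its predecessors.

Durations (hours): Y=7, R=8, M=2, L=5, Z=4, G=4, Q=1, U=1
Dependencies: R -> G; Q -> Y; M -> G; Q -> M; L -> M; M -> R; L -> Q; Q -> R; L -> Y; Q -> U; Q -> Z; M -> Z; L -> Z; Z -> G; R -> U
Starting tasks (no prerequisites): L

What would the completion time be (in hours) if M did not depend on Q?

19

With the dependency in place, L→Q→M→R→G = 5+1+2+8+4 = 20 sets the finish at 20 hours.
Without Q→M, M's earliest start moves from 6 to 5.
After: L→M→R→G = 5+2+8+4 = 19 → 19 hours.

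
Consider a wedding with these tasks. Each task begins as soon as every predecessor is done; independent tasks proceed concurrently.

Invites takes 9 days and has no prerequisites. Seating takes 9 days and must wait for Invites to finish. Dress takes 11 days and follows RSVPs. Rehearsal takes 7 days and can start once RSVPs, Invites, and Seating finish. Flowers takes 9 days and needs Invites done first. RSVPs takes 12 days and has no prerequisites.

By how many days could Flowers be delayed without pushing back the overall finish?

7

Invites→Seating→Rehearsal = 9+9+7 = 25 sets the makespan at 25 days.
Longest path through Flowers: 18 days (earliest finish 18, latest finish 25).
Float = 25 − 18 = 7.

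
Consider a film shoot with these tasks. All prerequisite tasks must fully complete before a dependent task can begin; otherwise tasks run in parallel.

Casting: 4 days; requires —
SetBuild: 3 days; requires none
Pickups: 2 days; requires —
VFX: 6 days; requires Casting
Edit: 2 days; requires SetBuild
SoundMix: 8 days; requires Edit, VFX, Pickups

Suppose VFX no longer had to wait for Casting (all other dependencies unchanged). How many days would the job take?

Before: longest chain Casting→VFX→SoundMix = 4+6+8 = 18, finish 18.
Without Casting→VFX, VFX's earliest start moves from 4 to 0.
The longest chain is now VFX→SoundMix = 6+8 = 14, so the job takes 14 days.

14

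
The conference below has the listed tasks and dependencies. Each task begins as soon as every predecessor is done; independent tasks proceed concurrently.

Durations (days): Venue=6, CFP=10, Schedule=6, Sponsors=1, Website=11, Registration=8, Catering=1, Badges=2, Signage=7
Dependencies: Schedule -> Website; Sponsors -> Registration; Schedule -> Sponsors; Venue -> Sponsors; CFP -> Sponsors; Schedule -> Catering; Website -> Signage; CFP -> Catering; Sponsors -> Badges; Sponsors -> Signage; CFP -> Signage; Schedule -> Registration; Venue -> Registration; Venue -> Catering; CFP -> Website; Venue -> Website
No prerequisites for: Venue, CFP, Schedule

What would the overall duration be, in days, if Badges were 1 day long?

28

Critical path before the change: CFP→Website→Signage = 10+11+7 = 28 giving 28 days.
Badges is off the critical path — its longest chain is 13 days, giving 15 of slack.
The critical path is still CFP→Website→Signage; finish is now 28 days.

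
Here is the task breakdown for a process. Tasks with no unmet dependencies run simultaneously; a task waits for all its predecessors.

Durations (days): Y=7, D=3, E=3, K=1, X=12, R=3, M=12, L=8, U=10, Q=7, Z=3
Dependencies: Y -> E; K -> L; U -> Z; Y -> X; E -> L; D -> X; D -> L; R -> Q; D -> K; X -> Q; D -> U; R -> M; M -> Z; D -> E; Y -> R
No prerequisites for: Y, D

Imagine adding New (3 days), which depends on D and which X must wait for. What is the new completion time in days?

26

Originally the job takes 26 days.
With New inserted, X now waits for max(Y, D, New).
New critical path: Y→X→Q = 7+12+7 = 26 ⇒ 26 days.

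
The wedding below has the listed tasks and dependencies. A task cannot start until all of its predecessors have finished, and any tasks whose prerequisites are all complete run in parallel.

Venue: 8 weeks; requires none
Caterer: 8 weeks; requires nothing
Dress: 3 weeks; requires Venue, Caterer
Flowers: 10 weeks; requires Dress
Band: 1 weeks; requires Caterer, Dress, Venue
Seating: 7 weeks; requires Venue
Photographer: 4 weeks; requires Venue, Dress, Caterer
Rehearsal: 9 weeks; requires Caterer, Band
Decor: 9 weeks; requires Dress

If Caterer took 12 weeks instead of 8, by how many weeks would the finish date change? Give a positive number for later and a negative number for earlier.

4

As given, the longest chain is Caterer→Dress→Flowers = 8+3+10 = 21, so the finish is 21 weeks.
Caterer lies on that path, so at 12 weeks the path becomes 25 weeks.
That remains the longest chain; total 25 weeks.
Change in finish: 25 − 21 = +4 weeks.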